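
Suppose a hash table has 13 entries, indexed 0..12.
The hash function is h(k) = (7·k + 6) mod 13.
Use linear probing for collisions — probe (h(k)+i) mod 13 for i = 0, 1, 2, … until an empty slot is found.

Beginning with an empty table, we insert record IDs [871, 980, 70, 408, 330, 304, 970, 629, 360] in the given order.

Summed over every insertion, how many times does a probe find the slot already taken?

22

871: h=6 -> slot 6
980: h=2 -> slot 2
70: h=2, probe 2,3 -> slot 3
408: h=2, probe 2,3,4 -> slot 4
330: h=2, probe 2,3,4,5 -> slot 5
304: h=2, probe 2,3,4,5,6,7 -> slot 7
970: h=10 -> slot 10
629: h=2, probe 2,3,4,5,6,7,8 -> slot 8
360: h=4, probe 4,5,6,7,8,9 -> slot 9
Table: [∅, ∅, 980, 70, 408, 330, 871, 304, 629, 360, 970, ∅, ∅]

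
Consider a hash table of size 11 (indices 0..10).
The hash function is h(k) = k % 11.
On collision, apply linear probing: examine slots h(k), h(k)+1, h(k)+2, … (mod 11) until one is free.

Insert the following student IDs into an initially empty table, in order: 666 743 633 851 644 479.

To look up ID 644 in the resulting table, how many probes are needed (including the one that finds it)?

4

Insert 666: h=6, slot 6 empty -> index 6.
Insert 743: h=6, slot 6 occupied -> index 7.
Insert 633: h=6, slots 6,7 occupied -> index 8.
Insert 851: h=4, slot 4 empty -> index 4.
Insert 644: h=6, slots 6,7,8 occupied -> index 9.
Insert 479: h=6, slots 6,7,8,9 occupied -> index 10.
Table: [∅, ∅, ∅, ∅, 851, ∅, 666, 743, 633, 644, 479]
Lookup 644: h=6, probe 6,7,8,9 → found at 9.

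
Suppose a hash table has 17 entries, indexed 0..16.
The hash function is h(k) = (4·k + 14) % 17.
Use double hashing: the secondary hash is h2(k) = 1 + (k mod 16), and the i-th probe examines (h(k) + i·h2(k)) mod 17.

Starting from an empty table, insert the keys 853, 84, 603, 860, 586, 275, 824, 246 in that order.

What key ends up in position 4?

853 hashes to 9; slot 9 is free => place at 9.
84 hashes to 10; slot 10 is free => place at 10.
603 hashes to 12; slot 12 is free => place at 12.
860 hashes to 3; slot 3 is free => place at 3.
586 hashes to 12, h2=11; 12 taken => place at 6.
275 hashes to 9, h2=4; 9 taken => place at 13.
824 hashes to 12, h2=9; 12 taken => place at 4.
246 hashes to 12, h2=7; 12 taken => place at 2.
Table: [., ., 246, 860, 824, ., 586, ., ., 853, 84, ., 603, 275, ., ., .]

824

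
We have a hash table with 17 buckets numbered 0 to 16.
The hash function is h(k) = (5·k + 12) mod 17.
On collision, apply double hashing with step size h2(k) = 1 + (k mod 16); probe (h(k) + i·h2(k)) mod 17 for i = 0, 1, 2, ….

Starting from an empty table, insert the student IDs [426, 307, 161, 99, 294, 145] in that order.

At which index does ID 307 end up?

4

Insert 426: h=0, slot 0 empty → index 0.
Insert 307: h=0, h2=4, slot 0 occupied → index 4.
Insert 161: h=1, slot 1 empty → index 1.
Insert 99: h=14, slot 14 empty → index 14.
Insert 294: h=3, slot 3 empty → index 3.
Insert 145: h=6, slot 6 empty → index 6.
Table: [426, 161, _, 294, 307, _, 145, _, _, _, _, _, _, _, 99, _, _]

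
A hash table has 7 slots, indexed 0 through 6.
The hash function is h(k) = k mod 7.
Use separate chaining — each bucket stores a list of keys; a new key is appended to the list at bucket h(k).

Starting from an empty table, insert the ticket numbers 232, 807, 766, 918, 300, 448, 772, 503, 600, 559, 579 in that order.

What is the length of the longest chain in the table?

3

232 → bucket 1
807 → bucket 2
766 → bucket 3
918 → bucket 1 (collision)
300 → bucket 6
448 → bucket 0
772 → bucket 2 (collision)
503 → bucket 6 (collision)
600 → bucket 5
559 → bucket 6 (collision)
579 → bucket 5 (collision)
Final buckets:
0: 448
1: 232 -> 918
2: 807 -> 772
3: 766
4: -
5: 600 -> 579
6: 300 -> 503 -> 559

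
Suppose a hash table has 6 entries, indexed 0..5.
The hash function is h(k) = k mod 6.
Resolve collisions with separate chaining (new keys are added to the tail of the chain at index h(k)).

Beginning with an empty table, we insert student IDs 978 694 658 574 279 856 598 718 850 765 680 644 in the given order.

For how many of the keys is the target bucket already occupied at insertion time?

978 → bucket 0
694 → bucket 4
658 → bucket 4 (collision)
574 → bucket 4 (collision)
279 → bucket 3
856 → bucket 4 (collision)
598 → bucket 4 (collision)
718 → bucket 4 (collision)
850 → bucket 4 (collision)
765 → bucket 3 (collision)
680 → bucket 2
644 → bucket 2 (collision)
Final buckets:
0: 978
1: —
2: 680 -> 644
3: 279 -> 765
4: 694 -> 658 -> 574 -> 856 -> 598 -> 718 -> 850
5: —

8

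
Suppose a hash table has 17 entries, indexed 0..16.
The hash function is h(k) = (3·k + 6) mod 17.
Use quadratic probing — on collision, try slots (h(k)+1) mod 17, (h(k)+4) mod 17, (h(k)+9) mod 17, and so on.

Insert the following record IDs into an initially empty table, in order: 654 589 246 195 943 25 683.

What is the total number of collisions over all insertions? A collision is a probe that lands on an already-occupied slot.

Insert 654: h=13, slot 13 empty -> index 13.
Insert 589: h=5, slot 5 empty -> index 5.
Insert 246: h=13, slot 13 occupied -> index 14.
Insert 195: h=13, slots 13,14 occupied -> index 0.
Insert 943: h=13, slots 13,14,0,5 occupied -> index 12.
Insert 25: h=13, slots 13,14,0,5,12 occupied -> index 4.
Insert 683: h=15, slot 15 empty -> index 15.
Table: [195, —, —, —, 25, 589, —, —, —, —, —, —, 943, 654, 246, 683, —]

12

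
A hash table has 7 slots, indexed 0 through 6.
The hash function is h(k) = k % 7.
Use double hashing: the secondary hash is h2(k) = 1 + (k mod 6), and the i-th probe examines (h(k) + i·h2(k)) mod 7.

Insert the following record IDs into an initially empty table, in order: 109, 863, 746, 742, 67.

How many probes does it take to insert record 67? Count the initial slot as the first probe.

109 hashes to 4; slot 4 is free => place at 4.
863 hashes to 2; slot 2 is free => place at 2.
746 hashes to 4, h2=3; 4 taken => place at 0.
742 hashes to 0, h2=5; 0 taken => place at 5.
67 hashes to 4, h2=2; 4 taken => place at 6.
Table: [746, -, 863, -, 109, 742, 67]

2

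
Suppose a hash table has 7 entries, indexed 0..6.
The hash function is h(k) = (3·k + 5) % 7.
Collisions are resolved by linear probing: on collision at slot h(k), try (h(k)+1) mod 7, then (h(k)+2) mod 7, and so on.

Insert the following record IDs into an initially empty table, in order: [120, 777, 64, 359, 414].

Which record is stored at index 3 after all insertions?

414

120: h=1 → slot 1
777: h=5 → slot 5
64: h=1, probe 1,2 → slot 2
359: h=4 → slot 4
414: h=1, probe 1,2,3 → slot 3
Table: [—, 120, 64, 414, 359, 777, —]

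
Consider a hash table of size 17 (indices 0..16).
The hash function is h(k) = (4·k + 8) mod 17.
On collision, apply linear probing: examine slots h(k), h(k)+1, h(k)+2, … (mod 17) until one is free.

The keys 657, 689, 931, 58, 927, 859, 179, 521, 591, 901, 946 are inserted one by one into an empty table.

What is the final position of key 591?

14

657: h=1 → slot 1
689: h=10 → slot 10
931: h=9 → slot 9
58: h=2 → slot 2
927: h=10, probe 10,11 → slot 11
859: h=10, probe 10,11,12 → slot 12
179: h=10, probe 10,11,12,13 → slot 13
521: h=1, probe 1,2,3 → slot 3
591: h=9, probe 9,10,11,12,13,14 → slot 14
901: h=8 → slot 8
946: h=1, probe 1,2,3,4 → slot 4
Table: [∅, 657, 58, 521, 946, ∅, ∅, ∅, 901, 931, 689, 927, 859, 179, 591, ∅, ∅]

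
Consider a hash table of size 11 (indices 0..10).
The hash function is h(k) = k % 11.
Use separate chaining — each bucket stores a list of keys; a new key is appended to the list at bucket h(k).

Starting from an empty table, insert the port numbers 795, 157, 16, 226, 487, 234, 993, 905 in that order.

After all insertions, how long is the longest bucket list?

795 -> bucket 3
157 -> bucket 3 (collision)
16 -> bucket 5
226 -> bucket 6
487 -> bucket 3 (collision)
234 -> bucket 3 (collision)
993 -> bucket 3 (collision)
905 -> bucket 3 (collision)
Final buckets:
0: ∅
1: ∅
2: ∅
3: 795 -> 157 -> 487 -> 234 -> 993 -> 905
4: ∅
5: 16
6: 226
7: ∅
8: ∅
9: ∅
10: ∅

6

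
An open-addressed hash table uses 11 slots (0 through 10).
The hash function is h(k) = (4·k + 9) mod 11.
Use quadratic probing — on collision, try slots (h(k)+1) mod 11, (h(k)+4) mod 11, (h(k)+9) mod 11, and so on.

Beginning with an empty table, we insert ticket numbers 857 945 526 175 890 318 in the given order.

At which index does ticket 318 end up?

10

857 hashes to 5; slot 5 is free -> place at 5.
945 hashes to 5; 5 taken -> place at 6.
526 hashes to 1; slot 1 is free -> place at 1.
175 hashes to 5; 5,6 taken -> place at 9.
890 hashes to 5; 5,6,9 taken -> place at 3.
318 hashes to 5; 5,6,9,3 taken -> place at 10.
Table: [—, 526, —, 890, —, 857, 945, —, —, 175, 318]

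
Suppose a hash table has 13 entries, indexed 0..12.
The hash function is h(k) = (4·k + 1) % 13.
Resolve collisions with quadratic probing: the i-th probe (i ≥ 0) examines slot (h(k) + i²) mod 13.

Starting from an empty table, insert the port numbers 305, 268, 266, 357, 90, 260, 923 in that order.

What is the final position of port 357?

3

Insert 305: h=12, slot 12 empty → index 12.
Insert 268: h=7, slot 7 empty → index 7.
Insert 266: h=12, slot 12 occupied → index 0.
Insert 357: h=12, slots 12,0 occupied → index 3.
Insert 90: h=10, slot 10 empty → index 10.
Insert 260: h=1, slot 1 empty → index 1.
Insert 923: h=1, slot 1 occupied → index 2.
Table: [266, 260, 923, 357, ∅, ∅, ∅, 268, ∅, ∅, 90, ∅, 305]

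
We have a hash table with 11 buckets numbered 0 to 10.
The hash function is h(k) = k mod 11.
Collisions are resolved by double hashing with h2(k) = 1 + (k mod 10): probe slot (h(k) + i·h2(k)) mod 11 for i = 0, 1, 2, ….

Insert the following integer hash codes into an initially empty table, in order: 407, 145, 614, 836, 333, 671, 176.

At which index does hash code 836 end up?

407: h=0 → slot 0
145: h=2 → slot 2
614: h=9 → slot 9
836: h=0, h2=7, probe 0,7 → slot 7
333: h=3 → slot 3
671: h=0, h2=2, probe 0,2,4 → slot 4
176: h=0, h2=7, probe 0,7,3,10 → slot 10
Table: [407, —, 145, 333, 671, —, —, 836, —, 614, 176]

7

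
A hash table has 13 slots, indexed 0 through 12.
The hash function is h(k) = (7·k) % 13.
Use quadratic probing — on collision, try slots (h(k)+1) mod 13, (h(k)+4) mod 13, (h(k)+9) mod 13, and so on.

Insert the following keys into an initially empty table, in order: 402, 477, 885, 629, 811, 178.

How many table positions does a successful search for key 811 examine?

Insert 402: h=6, slot 6 empty => index 6.
Insert 477: h=11, slot 11 empty => index 11.
Insert 885: h=7, slot 7 empty => index 7.
Insert 629: h=9, slot 9 empty => index 9.
Insert 811: h=9, slot 9 occupied => index 10.
Insert 178: h=11, slot 11 occupied => index 12.
Table: [_, _, _, _, _, _, 402, 885, _, 629, 811, 477, 178]
Lookup 811: h=9, probe 9,10 → found at 10.

2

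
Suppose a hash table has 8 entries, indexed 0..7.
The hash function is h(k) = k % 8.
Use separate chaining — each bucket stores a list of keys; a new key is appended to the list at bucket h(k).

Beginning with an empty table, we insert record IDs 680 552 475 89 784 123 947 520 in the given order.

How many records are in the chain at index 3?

3

Insert 680: h=0, bucket 0 empty -> new chain.
Insert 552: h=0, bucket 0 nonempty -> append to chain.
Insert 475: h=3, bucket 3 empty -> new chain.
Insert 89: h=1, bucket 1 empty -> new chain.
Insert 784: h=0, bucket 0 nonempty -> append to chain.
Insert 123: h=3, bucket 3 nonempty -> append to chain.
Insert 947: h=3, bucket 3 nonempty -> append to chain.
Insert 520: h=0, bucket 0 nonempty -> append to chain.
Final buckets:
0: 680 -> 552 -> 784 -> 520
1: 89
2: _
3: 475 -> 123 -> 947
4: _
5: _
6: _
7: _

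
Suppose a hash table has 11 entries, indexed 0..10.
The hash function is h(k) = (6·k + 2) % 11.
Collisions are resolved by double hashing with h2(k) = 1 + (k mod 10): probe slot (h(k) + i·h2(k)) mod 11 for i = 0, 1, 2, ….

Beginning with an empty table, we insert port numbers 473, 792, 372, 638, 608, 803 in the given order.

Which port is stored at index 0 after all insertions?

473: h=2 => slot 2
792: h=2, h2=3, probe 2,5 => slot 5
372: h=1 => slot 1
638: h=2, h2=9, probe 2,0 => slot 0
608: h=9 => slot 9
803: h=2, h2=4, probe 2,6 => slot 6
Table: [638, 372, 473, _, _, 792, 803, _, _, 608, _]

638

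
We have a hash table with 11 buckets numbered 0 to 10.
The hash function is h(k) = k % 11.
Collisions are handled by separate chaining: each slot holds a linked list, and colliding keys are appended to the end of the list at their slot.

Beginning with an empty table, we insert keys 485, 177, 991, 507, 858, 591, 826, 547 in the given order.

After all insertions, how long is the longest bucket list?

5

485 → bucket 1
177 → bucket 1 (collision)
991 → bucket 1 (collision)
507 → bucket 1 (collision)
858 → bucket 0
591 → bucket 8
826 → bucket 1 (collision)
547 → bucket 8 (collision)
Final buckets:
0: 858
1: 485 -> 177 -> 991 -> 507 -> 826
2: -
3: -
4: -
5: -
6: -
7: -
8: 591 -> 547
9: -
10: -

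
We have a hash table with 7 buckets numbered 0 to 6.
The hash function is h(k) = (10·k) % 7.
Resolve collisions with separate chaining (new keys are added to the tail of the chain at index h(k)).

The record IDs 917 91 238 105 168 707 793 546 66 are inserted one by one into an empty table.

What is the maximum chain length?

7

Insert 917: h=0, bucket 0 empty -> new chain.
Insert 91: h=0, bucket 0 nonempty -> append to chain.
Insert 238: h=0, bucket 0 nonempty -> append to chain.
Insert 105: h=0, bucket 0 nonempty -> append to chain.
Insert 168: h=0, bucket 0 nonempty -> append to chain.
Insert 707: h=0, bucket 0 nonempty -> append to chain.
Insert 793: h=6, bucket 6 empty -> new chain.
Insert 546: h=0, bucket 0 nonempty -> append to chain.
Insert 66: h=2, bucket 2 empty -> new chain.
Final buckets:
0: 917 -> 91 -> 238 -> 105 -> 168 -> 707 -> 546
1: .
2: 66
3: .
4: .
5: .
6: 793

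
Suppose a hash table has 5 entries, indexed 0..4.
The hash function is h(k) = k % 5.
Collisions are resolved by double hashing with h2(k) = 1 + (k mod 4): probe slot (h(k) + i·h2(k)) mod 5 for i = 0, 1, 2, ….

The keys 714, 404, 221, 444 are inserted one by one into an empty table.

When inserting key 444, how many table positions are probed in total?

Insert 714: h=4, slot 4 empty => index 4.
Insert 404: h=4, h2=1, slot 4 occupied => index 0.
Insert 221: h=1, slot 1 empty => index 1.
Insert 444: h=4, h2=1, slots 4,0,1 occupied => index 2.
Table: [404, 221, 444, _, 714]

4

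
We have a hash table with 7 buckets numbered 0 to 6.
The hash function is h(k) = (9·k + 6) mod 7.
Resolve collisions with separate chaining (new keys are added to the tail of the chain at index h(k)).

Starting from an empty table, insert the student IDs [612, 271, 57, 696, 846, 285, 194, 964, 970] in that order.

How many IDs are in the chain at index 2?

4

612 -> bucket 5
271 -> bucket 2
57 -> bucket 1
696 -> bucket 5 (collision)
846 -> bucket 4
285 -> bucket 2 (collision)
194 -> bucket 2 (collision)
964 -> bucket 2 (collision)
970 -> bucket 0
Final buckets:
0: 970
1: 57
2: 271 -> 285 -> 194 -> 964
3: -
4: 846
5: 612 -> 696
6: -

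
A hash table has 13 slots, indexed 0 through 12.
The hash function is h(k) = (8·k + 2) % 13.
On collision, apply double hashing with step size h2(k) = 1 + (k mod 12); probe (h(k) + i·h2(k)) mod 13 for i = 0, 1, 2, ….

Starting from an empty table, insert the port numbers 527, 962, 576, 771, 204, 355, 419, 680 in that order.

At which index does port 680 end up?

4

527: h=6 => slot 6
962: h=2 => slot 2
576: h=8 => slot 8
771: h=8, h2=4, probe 8,12 => slot 12
204: h=9 => slot 9
355: h=8, h2=8, probe 8,3 => slot 3
419: h=0 => slot 0
680: h=8, h2=9, probe 8,4 => slot 4
Table: [419, -, 962, 355, 680, -, 527, -, 576, 204, -, -, 771]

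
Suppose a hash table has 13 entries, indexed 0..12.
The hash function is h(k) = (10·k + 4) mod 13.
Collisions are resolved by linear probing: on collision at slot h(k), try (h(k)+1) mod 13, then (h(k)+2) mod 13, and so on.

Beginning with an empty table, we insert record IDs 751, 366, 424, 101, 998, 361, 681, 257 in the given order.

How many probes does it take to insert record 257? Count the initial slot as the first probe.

751 hashes to 0; slot 0 is free -> place at 0.
366 hashes to 11; slot 11 is free -> place at 11.
424 hashes to 6; slot 6 is free -> place at 6.
101 hashes to 0; 0 taken -> place at 1.
998 hashes to 0; 0,1 taken -> place at 2.
361 hashes to 0; 0,1,2 taken -> place at 3.
681 hashes to 2; 2,3 taken -> place at 4.
257 hashes to 0; 0,1,2,3,4 taken -> place at 5.
Table: [751, 101, 998, 361, 681, 257, 424, —, —, —, —, 366, —]

6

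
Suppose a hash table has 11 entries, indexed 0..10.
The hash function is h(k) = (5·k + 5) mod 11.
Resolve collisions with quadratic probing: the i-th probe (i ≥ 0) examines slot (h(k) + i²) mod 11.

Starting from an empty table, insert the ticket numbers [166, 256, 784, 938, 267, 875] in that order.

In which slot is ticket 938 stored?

7

166: h=10 => slot 10
256: h=9 => slot 9
784: h=9, probe 9,10,2 => slot 2
938: h=9, probe 9,10,2,7 => slot 7
267: h=9, probe 9,10,2,7,3 => slot 3
875: h=2, probe 2,3,6 => slot 6
Table: [-, -, 784, 267, -, -, 875, 938, -, 256, 166]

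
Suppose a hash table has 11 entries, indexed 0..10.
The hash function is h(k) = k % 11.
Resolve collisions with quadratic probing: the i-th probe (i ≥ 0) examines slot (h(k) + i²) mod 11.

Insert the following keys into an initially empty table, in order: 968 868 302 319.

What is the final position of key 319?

968: h=0 → slot 0
868: h=10 → slot 10
302: h=5 → slot 5
319: h=0, probe 0,1 → slot 1
Table: [968, 319, —, —, —, 302, —, —, —, —, 868]

1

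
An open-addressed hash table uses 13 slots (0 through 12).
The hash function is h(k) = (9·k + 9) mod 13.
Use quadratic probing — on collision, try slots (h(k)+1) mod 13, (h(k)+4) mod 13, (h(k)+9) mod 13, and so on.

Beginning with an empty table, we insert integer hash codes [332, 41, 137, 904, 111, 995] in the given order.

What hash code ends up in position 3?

111

332 hashes to 7; slot 7 is free => place at 7.
41 hashes to 1; slot 1 is free => place at 1.
137 hashes to 7; 7 taken => place at 8.
904 hashes to 7; 7,8 taken => place at 11.
111 hashes to 7; 7,8,11 taken => place at 3.
995 hashes to 7; 7,8,11,3 taken => place at 10.
Table: [—, 41, —, 111, —, —, —, 332, 137, —, 995, 904, —]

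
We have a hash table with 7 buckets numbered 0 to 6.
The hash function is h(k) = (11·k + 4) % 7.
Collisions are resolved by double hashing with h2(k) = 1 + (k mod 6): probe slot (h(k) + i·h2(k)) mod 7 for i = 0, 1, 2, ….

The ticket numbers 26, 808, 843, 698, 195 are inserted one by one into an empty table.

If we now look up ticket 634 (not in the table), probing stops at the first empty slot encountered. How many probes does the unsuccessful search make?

26 hashes to 3; slot 3 is free -> place at 3.
808 hashes to 2; slot 2 is free -> place at 2.
843 hashes to 2, h2=4; 2 taken -> place at 6.
698 hashes to 3, h2=3; 3,6,2 taken -> place at 5.
195 hashes to 0; slot 0 is free -> place at 0.
Table: [195, _, 808, 26, _, 698, 843]
Lookup 634: h=6, h2=5, probe 6,4 → slot 4 empty, not found.

2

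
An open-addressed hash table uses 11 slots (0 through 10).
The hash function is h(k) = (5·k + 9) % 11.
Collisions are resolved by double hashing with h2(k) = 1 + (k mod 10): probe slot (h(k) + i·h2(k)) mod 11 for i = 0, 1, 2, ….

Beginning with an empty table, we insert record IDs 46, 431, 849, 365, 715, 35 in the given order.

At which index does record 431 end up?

10

46 hashes to 8; slot 8 is free → place at 8.
431 hashes to 8, h2=2; 8 taken → place at 10.
849 hashes to 8, h2=10; 8 taken → place at 7.
365 hashes to 8, h2=6; 8 taken → place at 3.
715 hashes to 9; slot 9 is free → place at 9.
35 hashes to 8, h2=6; 8,3,9 taken → place at 4.
Table: [∅, ∅, ∅, 365, 35, ∅, ∅, 849, 46, 715, 431]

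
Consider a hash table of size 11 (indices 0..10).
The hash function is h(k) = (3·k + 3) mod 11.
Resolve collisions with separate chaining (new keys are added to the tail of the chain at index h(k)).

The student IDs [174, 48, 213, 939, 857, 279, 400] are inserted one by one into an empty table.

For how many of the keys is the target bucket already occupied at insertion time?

Insert 174: h=8, bucket 8 empty → new chain.
Insert 48: h=4, bucket 4 empty → new chain.
Insert 213: h=4, bucket 4 nonempty → append to chain.
Insert 939: h=4, bucket 4 nonempty → append to chain.
Insert 857: h=0, bucket 0 empty → new chain.
Insert 279: h=4, bucket 4 nonempty → append to chain.
Insert 400: h=4, bucket 4 nonempty → append to chain.
Final buckets:
0: 857
1: —
2: —
3: —
4: 48 -> 213 -> 939 -> 279 -> 400
5: —
6: —
7: —
8: 174
9: —
10: —

4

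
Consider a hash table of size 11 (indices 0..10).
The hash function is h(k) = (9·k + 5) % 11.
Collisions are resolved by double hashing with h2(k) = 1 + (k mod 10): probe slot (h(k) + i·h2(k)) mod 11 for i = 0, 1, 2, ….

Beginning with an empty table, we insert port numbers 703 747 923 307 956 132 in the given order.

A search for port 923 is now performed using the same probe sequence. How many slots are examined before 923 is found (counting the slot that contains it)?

2

703 hashes to 7; slot 7 is free -> place at 7.
747 hashes to 7, h2=8; 7 taken -> place at 4.
923 hashes to 7, h2=4; 7 taken -> place at 0.
307 hashes to 7, h2=8; 7,4 taken -> place at 1.
956 hashes to 7, h2=7; 7 taken -> place at 3.
132 hashes to 5; slot 5 is free -> place at 5.
Table: [923, 307, ∅, 956, 747, 132, ∅, 703, ∅, ∅, ∅]
Lookup 923: h=7, h2=4, probe 7,0 → found at 0.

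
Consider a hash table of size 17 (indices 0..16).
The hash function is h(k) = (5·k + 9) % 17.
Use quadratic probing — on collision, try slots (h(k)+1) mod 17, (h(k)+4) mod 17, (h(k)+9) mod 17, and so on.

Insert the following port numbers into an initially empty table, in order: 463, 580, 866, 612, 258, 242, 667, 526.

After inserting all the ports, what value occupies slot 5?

463: h=12 -> slot 12
580: h=2 -> slot 2
866: h=4 -> slot 4
612: h=9 -> slot 9
258: h=7 -> slot 7
242: h=12, probe 12,13 -> slot 13
667: h=12, probe 12,13,16 -> slot 16
526: h=4, probe 4,5 -> slot 5
Table: [-, -, 580, -, 866, 526, -, 258, -, 612, -, -, 463, 242, -, -, 667]

526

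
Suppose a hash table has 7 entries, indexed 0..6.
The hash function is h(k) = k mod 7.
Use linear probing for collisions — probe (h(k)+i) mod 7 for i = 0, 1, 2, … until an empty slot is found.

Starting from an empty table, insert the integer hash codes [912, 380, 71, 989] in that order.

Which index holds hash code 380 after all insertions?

912 hashes to 2; slot 2 is free -> place at 2.
380 hashes to 2; 2 taken -> place at 3.
71 hashes to 1; slot 1 is free -> place at 1.
989 hashes to 2; 2,3 taken -> place at 4.
Table: [-, 71, 912, 380, 989, -, -]

3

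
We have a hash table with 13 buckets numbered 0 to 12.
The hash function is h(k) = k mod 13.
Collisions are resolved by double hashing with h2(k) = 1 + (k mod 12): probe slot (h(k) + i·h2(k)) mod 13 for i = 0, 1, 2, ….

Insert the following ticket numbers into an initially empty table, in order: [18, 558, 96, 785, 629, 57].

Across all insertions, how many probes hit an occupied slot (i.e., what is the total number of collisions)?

18 hashes to 5; slot 5 is free → place at 5.
558 hashes to 12; slot 12 is free → place at 12.
96 hashes to 5, h2=1; 5 taken → place at 6.
785 hashes to 5, h2=6; 5 taken → place at 11.
629 hashes to 5, h2=6; 5,11 taken → place at 4.
57 hashes to 5, h2=10; 5 taken → place at 2.
Table: [—, —, 57, —, 629, 18, 96, —, —, —, —, 785, 558]

5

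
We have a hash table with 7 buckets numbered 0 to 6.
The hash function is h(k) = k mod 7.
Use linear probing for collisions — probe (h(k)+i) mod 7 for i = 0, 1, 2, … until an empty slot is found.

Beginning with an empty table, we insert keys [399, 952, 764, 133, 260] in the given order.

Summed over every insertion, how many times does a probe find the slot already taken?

Insert 399: h=0, slot 0 empty → index 0.
Insert 952: h=0, slot 0 occupied → index 1.
Insert 764: h=1, slot 1 occupied → index 2.
Insert 133: h=0, slots 0,1,2 occupied → index 3.
Insert 260: h=1, slots 1,2,3 occupied → index 4.
Table: [399, 952, 764, 133, 260, —, —]

8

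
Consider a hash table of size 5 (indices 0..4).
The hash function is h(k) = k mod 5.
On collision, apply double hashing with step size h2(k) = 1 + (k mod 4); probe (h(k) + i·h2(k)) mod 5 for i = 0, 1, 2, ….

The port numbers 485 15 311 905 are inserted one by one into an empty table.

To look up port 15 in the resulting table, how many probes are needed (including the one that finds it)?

2

Insert 485: h=0, slot 0 empty → index 0.
Insert 15: h=0, h2=4, slot 0 occupied → index 4.
Insert 311: h=1, slot 1 empty → index 1.
Insert 905: h=0, h2=2, slot 0 occupied → index 2.
Table: [485, 311, 905, ∅, 15]
Lookup 15: h=0, h2=4, probe 0,4 → found at 4.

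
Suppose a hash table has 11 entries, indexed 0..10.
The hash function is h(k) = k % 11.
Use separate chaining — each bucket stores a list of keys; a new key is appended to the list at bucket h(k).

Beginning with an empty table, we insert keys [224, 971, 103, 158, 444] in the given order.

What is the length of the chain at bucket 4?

4

Insert 224: h=4, bucket 4 empty -> new chain.
Insert 971: h=3, bucket 3 empty -> new chain.
Insert 103: h=4, bucket 4 nonempty -> append to chain.
Insert 158: h=4, bucket 4 nonempty -> append to chain.
Insert 444: h=4, bucket 4 nonempty -> append to chain.
Final buckets:
0: —
1: —
2: —
3: 971
4: 224 -> 103 -> 158 -> 444
5: —
6: —
7: —
8: —
9: —
10: —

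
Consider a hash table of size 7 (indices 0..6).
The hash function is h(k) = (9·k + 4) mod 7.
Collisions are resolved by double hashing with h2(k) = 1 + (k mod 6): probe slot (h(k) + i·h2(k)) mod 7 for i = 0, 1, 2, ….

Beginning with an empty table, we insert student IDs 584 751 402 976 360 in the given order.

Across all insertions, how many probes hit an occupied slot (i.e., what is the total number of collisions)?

Insert 584: h=3, slot 3 empty → index 3.
Insert 751: h=1, slot 1 empty → index 1.
Insert 402: h=3, h2=1, slot 3 occupied → index 4.
Insert 976: h=3, h2=5, slots 3,1 occupied → index 6.
Insert 360: h=3, h2=1, slots 3,4 occupied → index 5.
Table: [_, 751, _, 584, 402, 360, 976]

5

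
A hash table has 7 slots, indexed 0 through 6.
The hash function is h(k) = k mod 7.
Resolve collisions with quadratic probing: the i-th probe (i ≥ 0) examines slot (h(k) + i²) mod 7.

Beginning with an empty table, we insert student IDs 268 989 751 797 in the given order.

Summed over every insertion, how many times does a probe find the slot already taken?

4

268 hashes to 2; slot 2 is free → place at 2.
989 hashes to 2; 2 taken → place at 3.
751 hashes to 2; 2,3 taken → place at 6.
797 hashes to 6; 6 taken → place at 0.
Table: [797, -, 268, 989, -, -, 751]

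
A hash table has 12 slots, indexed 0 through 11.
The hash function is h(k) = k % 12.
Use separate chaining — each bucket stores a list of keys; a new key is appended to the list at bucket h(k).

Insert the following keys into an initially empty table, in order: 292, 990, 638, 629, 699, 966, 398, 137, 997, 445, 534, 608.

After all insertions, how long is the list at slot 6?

Insert 292: h=4, bucket 4 empty -> new chain.
Insert 990: h=6, bucket 6 empty -> new chain.
Insert 638: h=2, bucket 2 empty -> new chain.
Insert 629: h=5, bucket 5 empty -> new chain.
Insert 699: h=3, bucket 3 empty -> new chain.
Insert 966: h=6, bucket 6 nonempty -> append to chain.
Insert 398: h=2, bucket 2 nonempty -> append to chain.
Insert 137: h=5, bucket 5 nonempty -> append to chain.
Insert 997: h=1, bucket 1 empty -> new chain.
Insert 445: h=1, bucket 1 nonempty -> append to chain.
Insert 534: h=6, bucket 6 nonempty -> append to chain.
Insert 608: h=8, bucket 8 empty -> new chain.
Final buckets:
0: ∅
1: 997 -> 445
2: 638 -> 398
3: 699
4: 292
5: 629 -> 137
6: 990 -> 966 -> 534
7: ∅
8: 608
9: ∅
10: ∅
11: ∅

3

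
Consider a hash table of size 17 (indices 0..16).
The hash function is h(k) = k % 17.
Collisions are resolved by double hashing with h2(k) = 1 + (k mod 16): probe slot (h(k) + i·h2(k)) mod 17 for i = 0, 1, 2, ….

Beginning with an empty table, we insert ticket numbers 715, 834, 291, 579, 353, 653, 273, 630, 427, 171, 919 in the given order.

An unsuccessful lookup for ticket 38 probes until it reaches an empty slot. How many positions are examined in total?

Insert 715: h=1, slot 1 empty => index 1.
Insert 834: h=1, h2=3, slot 1 occupied => index 4.
Insert 291: h=2, slot 2 empty => index 2.
Insert 579: h=1, h2=4, slot 1 occupied => index 5.
Insert 353: h=13, slot 13 empty => index 13.
Insert 653: h=7, slot 7 empty => index 7.
Insert 273: h=1, h2=2, slot 1 occupied => index 3.
Insert 630: h=1, h2=7, slot 1 occupied => index 8.
Insert 427: h=2, h2=12, slot 2 occupied => index 14.
Insert 171: h=1, h2=12, slots 1,13,8,3 occupied => index 15.
Insert 919: h=1, h2=8, slot 1 occupied => index 9.
Table: [_, 715, 291, 273, 834, 579, _, 653, 630, 919, _, _, _, 353, 427, 171, _]
Lookup 38: h=4, h2=7, probe 4,11 → slot 11 empty, not found.

2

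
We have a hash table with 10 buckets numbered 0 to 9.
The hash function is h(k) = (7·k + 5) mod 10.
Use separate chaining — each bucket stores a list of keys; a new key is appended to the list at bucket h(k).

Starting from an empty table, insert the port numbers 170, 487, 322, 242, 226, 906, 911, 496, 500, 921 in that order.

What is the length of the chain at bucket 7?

3

Insert 170: h=5, bucket 5 empty -> new chain.
Insert 487: h=4, bucket 4 empty -> new chain.
Insert 322: h=9, bucket 9 empty -> new chain.
Insert 242: h=9, bucket 9 nonempty -> append to chain.
Insert 226: h=7, bucket 7 empty -> new chain.
Insert 906: h=7, bucket 7 nonempty -> append to chain.
Insert 911: h=2, bucket 2 empty -> new chain.
Insert 496: h=7, bucket 7 nonempty -> append to chain.
Insert 500: h=5, bucket 5 nonempty -> append to chain.
Insert 921: h=2, bucket 2 nonempty -> append to chain.
Final buckets:
0: —
1: —
2: 911 -> 921
3: —
4: 487
5: 170 -> 500
6: —
7: 226 -> 906 -> 496
8: —
9: 322 -> 242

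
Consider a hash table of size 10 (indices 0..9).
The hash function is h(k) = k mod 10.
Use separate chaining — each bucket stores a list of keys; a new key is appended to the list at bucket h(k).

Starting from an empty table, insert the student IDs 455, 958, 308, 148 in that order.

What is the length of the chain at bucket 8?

455 → bucket 5
958 → bucket 8
308 → bucket 8 (collision)
148 → bucket 8 (collision)
Final buckets:
0: ∅
1: ∅
2: ∅
3: ∅
4: ∅
5: 455
6: ∅
7: ∅
8: 958 -> 308 -> 148
9: ∅

3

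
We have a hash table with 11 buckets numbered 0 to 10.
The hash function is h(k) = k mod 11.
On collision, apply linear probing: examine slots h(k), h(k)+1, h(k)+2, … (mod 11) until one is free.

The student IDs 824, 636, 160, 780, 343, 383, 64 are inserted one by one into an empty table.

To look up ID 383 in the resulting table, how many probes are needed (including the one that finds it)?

4

Insert 824: h=10, slot 10 empty → index 10.
Insert 636: h=9, slot 9 empty → index 9.
Insert 160: h=6, slot 6 empty → index 6.
Insert 780: h=10, slot 10 occupied → index 0.
Insert 343: h=2, slot 2 empty → index 2.
Insert 383: h=9, slots 9,10,0 occupied → index 1.
Insert 64: h=9, slots 9,10,0,1,2 occupied → index 3.
Table: [780, 383, 343, 64, ∅, ∅, 160, ∅, ∅, 636, 824]
Lookup 383: h=9, probe 9,10,0,1 → found at 1.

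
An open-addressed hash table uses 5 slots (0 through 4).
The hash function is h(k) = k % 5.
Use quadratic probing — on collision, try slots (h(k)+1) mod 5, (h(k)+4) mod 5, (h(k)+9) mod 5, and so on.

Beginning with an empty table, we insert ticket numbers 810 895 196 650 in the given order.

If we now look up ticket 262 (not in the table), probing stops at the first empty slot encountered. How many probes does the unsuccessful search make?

2

810 hashes to 0; slot 0 is free -> place at 0.
895 hashes to 0; 0 taken -> place at 1.
196 hashes to 1; 1 taken -> place at 2.
650 hashes to 0; 0,1 taken -> place at 4.
Table: [810, 895, 196, ., 650]
Lookup 262: h=2, probe 2,3 → slot 3 empty, not found.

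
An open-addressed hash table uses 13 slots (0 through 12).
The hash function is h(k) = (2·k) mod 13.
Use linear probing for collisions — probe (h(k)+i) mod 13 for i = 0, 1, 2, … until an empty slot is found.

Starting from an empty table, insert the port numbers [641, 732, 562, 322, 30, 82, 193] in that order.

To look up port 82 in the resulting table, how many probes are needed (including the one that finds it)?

Insert 641: h=8, slot 8 empty → index 8.
Insert 732: h=8, slot 8 occupied → index 9.
Insert 562: h=6, slot 6 empty → index 6.
Insert 322: h=7, slot 7 empty → index 7.
Insert 30: h=8, slots 8,9 occupied → index 10.
Insert 82: h=8, slots 8,9,10 occupied → index 11.
Insert 193: h=9, slots 9,10,11 occupied → index 12.
Table: [—, —, —, —, —, —, 562, 322, 641, 732, 30, 82, 193]
Lookup 82: h=8, probe 8,9,10,11 → found at 11.

4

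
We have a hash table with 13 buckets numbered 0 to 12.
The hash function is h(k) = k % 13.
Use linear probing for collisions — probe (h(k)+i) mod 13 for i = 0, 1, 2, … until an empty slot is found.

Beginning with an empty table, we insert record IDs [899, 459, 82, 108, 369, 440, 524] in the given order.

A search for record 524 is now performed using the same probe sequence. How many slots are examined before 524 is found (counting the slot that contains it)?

899: h=2 -> slot 2
459: h=4 -> slot 4
82: h=4, probe 4,5 -> slot 5
108: h=4, probe 4,5,6 -> slot 6
369: h=5, probe 5,6,7 -> slot 7
440: h=11 -> slot 11
524: h=4, probe 4,5,6,7,8 -> slot 8
Table: [., ., 899, ., 459, 82, 108, 369, 524, ., ., 440, .]
Lookup 524: h=4, probe 4,5,6,7,8 → found at 8.

5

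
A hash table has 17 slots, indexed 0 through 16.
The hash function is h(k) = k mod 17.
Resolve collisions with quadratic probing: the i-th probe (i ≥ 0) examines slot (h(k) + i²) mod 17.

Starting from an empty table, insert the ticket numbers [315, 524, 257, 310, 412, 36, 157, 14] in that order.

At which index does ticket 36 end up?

315 hashes to 9; slot 9 is free -> place at 9.
524 hashes to 14; slot 14 is free -> place at 14.
257 hashes to 2; slot 2 is free -> place at 2.
310 hashes to 4; slot 4 is free -> place at 4.
412 hashes to 4; 4 taken -> place at 5.
36 hashes to 2; 2 taken -> place at 3.
157 hashes to 4; 4,5 taken -> place at 8.
14 hashes to 14; 14 taken -> place at 15.
Table: [∅, ∅, 257, 36, 310, 412, ∅, ∅, 157, 315, ∅, ∅, ∅, ∅, 524, 14, ∅]

3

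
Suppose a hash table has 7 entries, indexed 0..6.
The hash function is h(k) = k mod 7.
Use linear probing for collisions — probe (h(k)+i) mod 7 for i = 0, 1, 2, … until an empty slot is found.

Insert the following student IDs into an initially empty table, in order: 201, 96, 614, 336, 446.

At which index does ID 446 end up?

201: h=5 -> slot 5
96: h=5, probe 5,6 -> slot 6
614: h=5, probe 5,6,0 -> slot 0
336: h=0, probe 0,1 -> slot 1
446: h=5, probe 5,6,0,1,2 -> slot 2
Table: [614, 336, 446, _, _, 201, 96]

2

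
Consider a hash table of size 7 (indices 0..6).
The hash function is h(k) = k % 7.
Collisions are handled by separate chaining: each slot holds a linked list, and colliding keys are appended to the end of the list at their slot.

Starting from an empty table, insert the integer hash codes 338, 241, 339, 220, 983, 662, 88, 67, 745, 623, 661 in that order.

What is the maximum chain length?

6

Insert 338: h=2, bucket 2 empty → new chain.
Insert 241: h=3, bucket 3 empty → new chain.
Insert 339: h=3, bucket 3 nonempty → append to chain.
Insert 220: h=3, bucket 3 nonempty → append to chain.
Insert 983: h=3, bucket 3 nonempty → append to chain.
Insert 662: h=4, bucket 4 empty → new chain.
Insert 88: h=4, bucket 4 nonempty → append to chain.
Insert 67: h=4, bucket 4 nonempty → append to chain.
Insert 745: h=3, bucket 3 nonempty → append to chain.
Insert 623: h=0, bucket 0 empty → new chain.
Insert 661: h=3, bucket 3 nonempty → append to chain.
Final buckets:
0: 623
1: _
2: 338
3: 241 -> 339 -> 220 -> 983 -> 745 -> 661
4: 662 -> 88 -> 67
5: _
6: _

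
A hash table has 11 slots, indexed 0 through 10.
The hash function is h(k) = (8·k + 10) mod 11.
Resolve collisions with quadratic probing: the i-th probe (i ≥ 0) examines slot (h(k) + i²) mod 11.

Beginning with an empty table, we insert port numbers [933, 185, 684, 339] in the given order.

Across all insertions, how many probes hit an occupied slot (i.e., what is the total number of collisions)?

3

933: h=5 => slot 5
185: h=5, probe 5,6 => slot 6
684: h=4 => slot 4
339: h=5, probe 5,6,9 => slot 9
Table: [_, _, _, _, 684, 933, 185, _, _, 339, _]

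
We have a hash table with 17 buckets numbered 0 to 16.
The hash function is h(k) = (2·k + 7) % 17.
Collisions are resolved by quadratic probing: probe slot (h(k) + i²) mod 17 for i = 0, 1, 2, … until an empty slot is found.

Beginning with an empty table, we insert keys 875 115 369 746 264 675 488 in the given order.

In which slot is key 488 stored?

1

875 hashes to 6; slot 6 is free => place at 6.
115 hashes to 16; slot 16 is free => place at 16.
369 hashes to 14; slot 14 is free => place at 14.
746 hashes to 3; slot 3 is free => place at 3.
264 hashes to 8; slot 8 is free => place at 8.
675 hashes to 14; 14 taken => place at 15.
488 hashes to 14; 14,15 taken => place at 1.
Table: [-, 488, -, 746, -, -, 875, -, 264, -, -, -, -, -, 369, 675, 115]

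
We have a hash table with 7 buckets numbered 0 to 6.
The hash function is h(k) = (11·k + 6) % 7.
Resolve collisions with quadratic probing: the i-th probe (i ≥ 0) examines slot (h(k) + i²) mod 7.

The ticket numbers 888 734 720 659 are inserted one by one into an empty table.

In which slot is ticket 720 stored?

6

888: h=2 → slot 2
734: h=2, probe 2,3 → slot 3
720: h=2, probe 2,3,6 → slot 6
659: h=3, probe 3,4 → slot 4
Table: [-, -, 888, 734, 659, -, 720]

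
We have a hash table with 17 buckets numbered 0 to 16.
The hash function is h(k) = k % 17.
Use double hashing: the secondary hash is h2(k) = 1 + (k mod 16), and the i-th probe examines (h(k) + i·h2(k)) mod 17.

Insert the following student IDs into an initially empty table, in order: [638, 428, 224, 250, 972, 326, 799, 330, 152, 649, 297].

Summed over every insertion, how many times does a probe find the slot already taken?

638 hashes to 9; slot 9 is free => place at 9.
428 hashes to 3; slot 3 is free => place at 3.
224 hashes to 3, h2=1; 3 taken => place at 4.
250 hashes to 12; slot 12 is free => place at 12.
972 hashes to 3, h2=13; 3 taken => place at 16.
326 hashes to 3, h2=7; 3 taken => place at 10.
799 hashes to 0; slot 0 is free => place at 0.
330 hashes to 7; slot 7 is free => place at 7.
152 hashes to 16, h2=9; 16 taken => place at 8.
649 hashes to 3, h2=10; 3 taken => place at 13.
297 hashes to 8, h2=10; 8 taken => place at 1.
Table: [799, 297, —, 428, 224, —, —, 330, 152, 638, 326, —, 250, 649, —, —, 972]

6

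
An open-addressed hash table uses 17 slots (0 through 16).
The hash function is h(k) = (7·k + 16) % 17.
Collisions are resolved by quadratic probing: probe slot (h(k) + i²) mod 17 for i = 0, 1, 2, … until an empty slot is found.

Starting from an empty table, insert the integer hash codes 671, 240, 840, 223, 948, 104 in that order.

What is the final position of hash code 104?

671 hashes to 4; slot 4 is free => place at 4.
240 hashes to 13; slot 13 is free => place at 13.
840 hashes to 14; slot 14 is free => place at 14.
223 hashes to 13; 13,14 taken => place at 0.
948 hashes to 5; slot 5 is free => place at 5.
104 hashes to 13; 13,14,0,5 taken => place at 12.
Table: [223, ., ., ., 671, 948, ., ., ., ., ., ., 104, 240, 840, ., .]

12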